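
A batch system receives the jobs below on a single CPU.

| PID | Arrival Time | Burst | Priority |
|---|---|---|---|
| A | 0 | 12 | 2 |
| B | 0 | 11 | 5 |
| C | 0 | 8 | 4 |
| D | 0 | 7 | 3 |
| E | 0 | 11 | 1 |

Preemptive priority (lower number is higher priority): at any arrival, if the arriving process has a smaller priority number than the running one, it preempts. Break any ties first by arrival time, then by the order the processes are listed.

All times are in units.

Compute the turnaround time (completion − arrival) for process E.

Gantt: | E 0-11 | A 11-23 | D 23-30 | C 30-38 | B 38-49 |
Completion: A=23  B=49  C=38  D=30  E=11
Turnaround (C−A): A=23  B=49  C=38  D=30  E=11
Turnaround(E) = completion − arrival = 11 − 0 = 11

11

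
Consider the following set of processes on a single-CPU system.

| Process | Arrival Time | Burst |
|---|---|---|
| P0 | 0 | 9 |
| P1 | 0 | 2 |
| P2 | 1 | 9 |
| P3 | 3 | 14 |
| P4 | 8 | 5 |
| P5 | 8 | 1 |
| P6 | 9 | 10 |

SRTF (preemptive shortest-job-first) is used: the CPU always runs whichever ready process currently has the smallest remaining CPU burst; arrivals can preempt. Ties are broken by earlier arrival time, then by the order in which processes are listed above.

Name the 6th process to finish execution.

P6

Gantt: | P1 0-2 | P0 2-8 | P5 8-9 | P0 9-12 | P4 12-17 | P2 17-26 | P6 26-36 | P3 36-50 |
Completion: P0=12  P1=2  P2=26  P3=50  P4=17  P5=9  P6=36
Turnaround (C−A): P0=12  P1=2  P2=25  P3=47  P4=9  P5=1  P6=27
Finish order: P1 → P5 → P0 → P4 → P2 → P6 → P3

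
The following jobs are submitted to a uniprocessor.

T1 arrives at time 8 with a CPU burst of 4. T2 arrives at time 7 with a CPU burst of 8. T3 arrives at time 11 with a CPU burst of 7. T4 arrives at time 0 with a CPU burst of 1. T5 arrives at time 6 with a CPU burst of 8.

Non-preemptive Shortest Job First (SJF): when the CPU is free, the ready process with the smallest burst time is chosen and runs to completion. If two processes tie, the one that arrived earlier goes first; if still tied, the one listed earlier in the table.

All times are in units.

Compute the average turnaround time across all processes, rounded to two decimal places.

Gantt: | T4 0-1 | idle 1-6 | T5 6-14 | T1 14-18 | T3 18-25 | T2 25-33 |
Completion: T1=18  T2=33  T3=25  T4=1  T5=14
Turnaround (C−A): T1=10  T2=26  T3=14  T4=1  T5=8
Turnaround times: T1=10, T2=26, T3=14, T4=1, T5=8
Average turnaround = (10+26+14+1+8) / 5 = 59/5 = 11.80

11.80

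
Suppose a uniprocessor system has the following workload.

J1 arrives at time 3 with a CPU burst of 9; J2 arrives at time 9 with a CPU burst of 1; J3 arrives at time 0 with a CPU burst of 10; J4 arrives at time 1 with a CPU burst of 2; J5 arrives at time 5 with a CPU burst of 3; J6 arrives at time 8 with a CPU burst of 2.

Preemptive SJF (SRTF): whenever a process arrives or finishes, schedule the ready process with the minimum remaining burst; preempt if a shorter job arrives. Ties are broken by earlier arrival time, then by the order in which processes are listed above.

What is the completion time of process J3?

Gantt: | J3 0-1 | J4 1-3 | J3 3-5 | J5 5-8 | J6 8-10 | J2 10-11 | J3 11-18 | J1 18-27 |
Completion: J1=27  J2=11  J3=18  J4=3  J5=8  J6=10
Turnaround (C−A): J1=24  J2=2  J3=18  J4=2  J5=3  J6=2

18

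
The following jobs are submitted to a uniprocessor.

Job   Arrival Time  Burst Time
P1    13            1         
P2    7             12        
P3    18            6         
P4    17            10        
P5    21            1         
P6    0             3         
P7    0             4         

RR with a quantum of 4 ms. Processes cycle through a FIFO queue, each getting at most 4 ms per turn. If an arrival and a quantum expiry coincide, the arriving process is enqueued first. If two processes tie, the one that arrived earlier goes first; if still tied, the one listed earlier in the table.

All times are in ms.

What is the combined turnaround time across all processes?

Schedule: | P6 0-3 | P7 3-7 | P2 7-15 | P1 15-16 | P2 16-20 | P4 20-24 | P3 24-28 | P5 28-29 | P4 29-33 | P3 33-35 | P4 35-37 |
Completion: P1=16  P2=20  P3=35  P4=37  P5=29  P6=3  P7=7
Turnaround (C−A): P1=3  P2=13  P3=17  P4=20  P5=8  P6=3  P7=7
Turnaround = completion − arrival: P1=3, P2=13, P3=17, P4=20, P5=8, P6=3, P7=7
Total turnaround = 3 + 13 + 17 + 20 + 8 + 3 + 7 = 71

71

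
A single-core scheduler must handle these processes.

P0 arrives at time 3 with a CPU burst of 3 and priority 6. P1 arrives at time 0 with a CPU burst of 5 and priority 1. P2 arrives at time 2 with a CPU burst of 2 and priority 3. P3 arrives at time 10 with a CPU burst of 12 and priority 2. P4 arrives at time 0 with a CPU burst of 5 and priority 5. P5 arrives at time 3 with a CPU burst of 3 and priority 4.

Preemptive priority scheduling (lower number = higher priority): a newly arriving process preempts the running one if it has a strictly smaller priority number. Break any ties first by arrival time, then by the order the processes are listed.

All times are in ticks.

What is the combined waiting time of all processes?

Schedule: | P1 0-5 | P2 5-7 | P5 7-10 | P3 10-22 | P4 22-27 | P0 27-30 |
Completion: P0=30  P1=5  P2=7  P3=22  P4=27  P5=10
Waiting = turnaround − burst: P0=24, P1=0, P2=3, P3=0, P4=22, P5=4
Total waiting = 24 + 0 + 3 + 0 + 22 + 4 = 53

53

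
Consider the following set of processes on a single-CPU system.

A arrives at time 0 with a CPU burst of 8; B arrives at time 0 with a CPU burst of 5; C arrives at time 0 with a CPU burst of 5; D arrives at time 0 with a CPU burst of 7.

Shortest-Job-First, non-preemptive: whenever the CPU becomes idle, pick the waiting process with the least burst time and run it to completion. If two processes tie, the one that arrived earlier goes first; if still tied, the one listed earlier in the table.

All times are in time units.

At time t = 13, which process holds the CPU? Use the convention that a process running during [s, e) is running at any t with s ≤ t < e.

D

Schedule: | B 0-5 | C 5-10 | D 10-17 | A 17-25 |
Completion: A=25  B=5  C=10  D=17
Turnaround (C−A): A=25  B=5  C=10  D=17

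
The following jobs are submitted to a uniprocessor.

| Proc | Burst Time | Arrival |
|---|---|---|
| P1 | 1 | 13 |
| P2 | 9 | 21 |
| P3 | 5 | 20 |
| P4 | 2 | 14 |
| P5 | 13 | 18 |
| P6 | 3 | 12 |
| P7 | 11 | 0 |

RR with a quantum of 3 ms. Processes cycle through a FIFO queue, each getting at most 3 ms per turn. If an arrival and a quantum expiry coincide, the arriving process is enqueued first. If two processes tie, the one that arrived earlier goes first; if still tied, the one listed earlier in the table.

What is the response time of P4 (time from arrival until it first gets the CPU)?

Timeline: | P7 0-11 | idle 11-12 | P6 12-15 | P1 15-16 | P4 16-18 | P5 18-21 | P3 21-24 | P2 24-27 | P5 27-30 | P3 30-32 | P2 32-35 | P5 35-38 | P2 38-41 | P5 41-45 |
Completion: P1=16  P2=41  P3=32  P4=18  P5=45  P6=15  P7=11
Turnaround (C−A): P1=3  P2=20  P3=12  P4=4  P5=27  P6=3  P7=11
Response(P4) = first start − arrival = 16 − 14 = 2

2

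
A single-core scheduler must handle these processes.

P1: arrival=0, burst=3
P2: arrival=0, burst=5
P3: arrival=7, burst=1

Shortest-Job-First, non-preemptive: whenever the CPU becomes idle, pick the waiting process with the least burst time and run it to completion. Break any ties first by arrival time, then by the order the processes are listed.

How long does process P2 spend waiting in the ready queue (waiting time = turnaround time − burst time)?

Schedule: | P1 0-3 | P2 3-8 | P3 8-9 |
Completion: P1=3  P2=8  P3=9
Waiting(P2) = turnaround − burst = 8 − 5 = 3

3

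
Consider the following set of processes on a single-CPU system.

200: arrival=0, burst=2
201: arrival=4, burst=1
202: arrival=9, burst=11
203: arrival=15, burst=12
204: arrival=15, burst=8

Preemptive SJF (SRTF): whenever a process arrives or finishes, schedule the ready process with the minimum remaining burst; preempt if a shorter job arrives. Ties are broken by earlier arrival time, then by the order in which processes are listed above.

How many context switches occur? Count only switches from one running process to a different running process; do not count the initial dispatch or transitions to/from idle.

2

Gantt: | 200 0-2 | idle 2-4 | 201 4-5 | idle 5-9 | 202 9-20 | 204 20-28 | 203 28-40 |
Completion: 200=2  201=5  202=20  203=40  204=28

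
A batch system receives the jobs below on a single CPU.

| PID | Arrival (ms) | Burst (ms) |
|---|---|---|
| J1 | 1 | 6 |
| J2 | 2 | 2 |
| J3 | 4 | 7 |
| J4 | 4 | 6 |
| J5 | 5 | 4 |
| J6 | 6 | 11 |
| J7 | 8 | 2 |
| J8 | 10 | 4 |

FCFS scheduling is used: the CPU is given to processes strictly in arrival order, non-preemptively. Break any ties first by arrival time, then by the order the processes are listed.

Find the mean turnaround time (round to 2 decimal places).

Gantt: | idle 0-1 | J1 1-7 | J2 7-9 | J3 9-16 | J4 16-22 | J5 22-26 | J6 26-37 | J7 37-39 | J8 39-43 |
Completion: J1=7  J2=9  J3=16  J4=22  J5=26  J6=37  J7=39  J8=43
Turnaround (C−A): J1=6  J2=7  J3=12  J4=18  J5=21  J6=31  J7=31  J8=33
Turnaround times: J1=6, J2=7, J3=12, J4=18, J5=21, J6=31, J7=31, J8=33
Average turnaround = (6+7+12+18+21+31+31+33) / 8 = 159/8 = 19.88

19.88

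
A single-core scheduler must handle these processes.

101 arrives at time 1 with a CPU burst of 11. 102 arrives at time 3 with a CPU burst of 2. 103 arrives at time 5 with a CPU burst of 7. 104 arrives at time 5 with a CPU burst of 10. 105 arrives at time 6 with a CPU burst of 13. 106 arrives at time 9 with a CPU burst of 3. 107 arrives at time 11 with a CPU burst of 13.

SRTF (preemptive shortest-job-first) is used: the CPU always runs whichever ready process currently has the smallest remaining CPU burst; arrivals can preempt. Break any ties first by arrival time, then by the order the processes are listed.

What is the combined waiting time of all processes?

98

Timeline: | idle 0-1 | 101 1-3 | 102 3-5 | 103 5-12 | 106 12-15 | 101 15-24 | 104 24-34 | 105 34-47 | 107 47-60 |
Completion: 101=24  102=5  103=12  104=34  105=47  106=15  107=60
Turnaround (C−A): 101=23  102=2  103=7  104=29  105=41  106=6  107=49
Waiting = turnaround − burst: 101=12, 102=0, 103=0, 104=19, 105=28, 106=3, 107=36
Total waiting = 12 + 0 + 0 + 19 + 28 + 3 + 36 = 98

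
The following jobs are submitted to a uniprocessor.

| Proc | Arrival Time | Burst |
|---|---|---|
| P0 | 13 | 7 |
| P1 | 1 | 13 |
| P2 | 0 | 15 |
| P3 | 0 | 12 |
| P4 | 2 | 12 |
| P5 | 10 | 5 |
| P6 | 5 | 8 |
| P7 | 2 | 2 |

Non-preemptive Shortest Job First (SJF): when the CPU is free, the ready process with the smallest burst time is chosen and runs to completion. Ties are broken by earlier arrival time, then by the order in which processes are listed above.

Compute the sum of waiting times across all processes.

177

Schedule: | P3 0-12 | P7 12-14 | P5 14-19 | P0 19-26 | P6 26-34 | P4 34-46 | P1 46-59 | P2 59-74 |
Completion: P0=26  P1=59  P2=74  P3=12  P4=46  P5=19  P6=34  P7=14
Waiting = turnaround − burst: P0=6, P1=45, P2=59, P3=0, P4=32, P5=4, P6=21, P7=10
Total waiting = 6 + 45 + 59 + 0 + 32 + 4 + 21 + 10 = 177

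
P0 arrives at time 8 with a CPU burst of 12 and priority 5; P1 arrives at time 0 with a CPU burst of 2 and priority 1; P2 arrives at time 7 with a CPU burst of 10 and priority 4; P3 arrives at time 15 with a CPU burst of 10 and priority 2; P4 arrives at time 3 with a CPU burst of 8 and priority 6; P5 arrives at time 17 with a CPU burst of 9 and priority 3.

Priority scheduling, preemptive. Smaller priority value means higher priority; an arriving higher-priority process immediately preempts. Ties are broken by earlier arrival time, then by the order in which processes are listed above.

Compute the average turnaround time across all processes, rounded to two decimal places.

Gantt: | P1 0-2 | idle 2-3 | P4 3-7 | P2 7-15 | P3 15-25 | P5 25-34 | P2 34-36 | P0 36-48 | P4 48-52 |
Completion: P0=48  P1=2  P2=36  P3=25  P4=52  P5=34
Turnaround times: P0=40, P1=2, P2=29, P3=10, P4=49, P5=17
Average turnaround = (40+2+29+10+49+17) / 6 = 147/6 = 24.50

24.50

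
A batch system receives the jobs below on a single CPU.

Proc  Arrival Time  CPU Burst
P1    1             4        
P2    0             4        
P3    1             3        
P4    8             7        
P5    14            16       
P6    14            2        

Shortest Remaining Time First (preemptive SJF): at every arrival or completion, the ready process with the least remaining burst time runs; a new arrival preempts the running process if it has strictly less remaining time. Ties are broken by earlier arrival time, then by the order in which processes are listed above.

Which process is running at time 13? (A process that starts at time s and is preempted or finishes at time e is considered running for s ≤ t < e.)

Timeline: | P2 0-4 | P3 4-7 | P1 7-11 | P4 11-14 | P6 14-16 | P4 16-20 | P5 20-36 |
Completion: P1=11  P2=4  P3=7  P4=20  P5=36  P6=16

P4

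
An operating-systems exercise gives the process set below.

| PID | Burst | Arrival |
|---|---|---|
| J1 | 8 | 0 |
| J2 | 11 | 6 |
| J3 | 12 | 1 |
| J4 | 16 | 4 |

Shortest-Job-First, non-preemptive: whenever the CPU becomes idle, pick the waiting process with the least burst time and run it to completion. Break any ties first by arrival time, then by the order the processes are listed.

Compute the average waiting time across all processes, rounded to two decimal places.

11.75

Timeline: | J1 0-8 | J2 8-19 | J3 19-31 | J4 31-47 |
Completion: J1=8  J2=19  J3=31  J4=47
Waiting times: J1=0, J2=2, J3=18, J4=27
Average waiting = (0+2+18+27) / 4 = 47/4 = 11.75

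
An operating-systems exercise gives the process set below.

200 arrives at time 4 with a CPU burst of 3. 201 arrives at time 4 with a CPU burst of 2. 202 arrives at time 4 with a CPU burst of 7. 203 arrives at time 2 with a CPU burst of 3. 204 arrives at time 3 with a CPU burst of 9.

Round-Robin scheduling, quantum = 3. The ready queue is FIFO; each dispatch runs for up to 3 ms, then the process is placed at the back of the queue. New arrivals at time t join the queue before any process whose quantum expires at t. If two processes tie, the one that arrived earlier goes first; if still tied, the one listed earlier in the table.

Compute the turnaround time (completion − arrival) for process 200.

7

Schedule: | idle 0-2 | 203 2-5 | 204 5-8 | 200 8-11 | 201 11-13 | 202 13-16 | 204 16-19 | 202 19-22 | 204 22-25 | 202 25-26 |
Completion: 200=11  201=13  202=26  203=5  204=25
Turnaround(200) = completion − arrival = 11 − 4 = 7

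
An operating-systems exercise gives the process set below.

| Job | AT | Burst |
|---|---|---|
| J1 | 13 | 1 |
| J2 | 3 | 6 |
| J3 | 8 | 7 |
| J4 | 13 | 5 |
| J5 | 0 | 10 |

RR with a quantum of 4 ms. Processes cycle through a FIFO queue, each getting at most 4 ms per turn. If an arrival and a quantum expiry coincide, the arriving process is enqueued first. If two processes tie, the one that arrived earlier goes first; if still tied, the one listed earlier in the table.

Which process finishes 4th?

J3

Timeline: | J5 0-4 | J2 4-8 | J5 8-12 | J3 12-16 | J2 16-18 | J5 18-20 | J1 20-21 | J4 21-25 | J3 25-28 | J4 28-29 |
Completion: J1=21  J2=18  J3=28  J4=29  J5=20
Turnaround (C−A): J1=8  J2=15  J3=20  J4=16  J5=20
Finish order: J2 → J5 → J1 → J3 → J4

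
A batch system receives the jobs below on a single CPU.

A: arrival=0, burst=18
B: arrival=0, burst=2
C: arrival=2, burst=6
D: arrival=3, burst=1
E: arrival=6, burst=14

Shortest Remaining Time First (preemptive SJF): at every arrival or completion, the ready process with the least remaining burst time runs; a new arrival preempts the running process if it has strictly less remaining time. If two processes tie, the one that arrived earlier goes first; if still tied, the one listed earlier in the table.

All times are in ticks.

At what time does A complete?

Schedule: | B 0-2 | C 2-3 | D 3-4 | C 4-9 | E 9-23 | A 23-41 |
Completion: A=41  B=2  C=9  D=4  E=23

41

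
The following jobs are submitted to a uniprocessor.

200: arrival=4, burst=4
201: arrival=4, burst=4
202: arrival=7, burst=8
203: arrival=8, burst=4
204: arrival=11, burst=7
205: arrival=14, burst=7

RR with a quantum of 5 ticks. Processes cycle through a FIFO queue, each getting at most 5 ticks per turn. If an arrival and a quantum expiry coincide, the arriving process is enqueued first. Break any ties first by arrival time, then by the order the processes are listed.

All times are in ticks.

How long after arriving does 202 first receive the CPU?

Gantt: | idle 0-4 | 200 4-8 | 201 8-12 | 202 12-17 | 203 17-21 | 204 21-26 | 205 26-31 | 202 31-34 | 204 34-36 | 205 36-38 |
Completion: 200=8  201=12  202=34  203=21  204=36  205=38
Turnaround (C−A): 200=4  201=8  202=27  203=13  204=25  205=24
Response(202) = first start − arrival = 12 − 7 = 5

5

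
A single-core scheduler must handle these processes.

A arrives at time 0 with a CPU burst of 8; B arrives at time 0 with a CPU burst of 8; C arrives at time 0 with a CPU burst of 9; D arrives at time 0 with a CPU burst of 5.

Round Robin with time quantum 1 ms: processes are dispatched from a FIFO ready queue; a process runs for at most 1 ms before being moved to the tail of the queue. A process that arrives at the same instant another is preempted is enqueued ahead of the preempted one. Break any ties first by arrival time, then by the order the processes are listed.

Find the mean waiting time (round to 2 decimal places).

18.75

Schedule: | A 0-1 | B 1-2 | C 2-3 | D 3-4 | A 4-5 | B 5-6 | C 6-7 | D 7-8 | A 8-9 | B 9-10 | C 10-11 | D 11-12 | A 12-13 | B 13-14 | C 14-15 | D 15-16 | A 16-17 | B 17-18 | C 18-19 | D 19-20 | A 20-21 | B 21-22 | C 22-23 | A 23-24 | B 24-25 | C 25-26 | A 26-27 | B 27-28 | C 28-30 |
Completion: A=27  B=28  C=30  D=20
Waiting times: A=19, B=20, C=21, D=15
Average waiting = (19+20+21+15) / 4 = 75/4 = 18.75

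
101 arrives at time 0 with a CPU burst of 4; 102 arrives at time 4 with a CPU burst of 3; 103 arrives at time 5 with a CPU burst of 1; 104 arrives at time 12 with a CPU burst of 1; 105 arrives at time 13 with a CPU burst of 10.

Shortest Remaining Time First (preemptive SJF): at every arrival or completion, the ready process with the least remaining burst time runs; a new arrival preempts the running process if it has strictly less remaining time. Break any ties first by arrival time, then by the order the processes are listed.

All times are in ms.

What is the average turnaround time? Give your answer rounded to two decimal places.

Gantt: | 101 0-4 | 102 4-5 | 103 5-6 | 102 6-8 | idle 8-12 | 104 12-13 | 105 13-23 |
Completion: 101=4  102=8  103=6  104=13  105=23
Turnaround (C−A): 101=4  102=4  103=1  104=1  105=10
Turnaround times: 101=4, 102=4, 103=1, 104=1, 105=10
Average turnaround = (4+4+1+1+10) / 5 = 20/5 = 4.00

4.00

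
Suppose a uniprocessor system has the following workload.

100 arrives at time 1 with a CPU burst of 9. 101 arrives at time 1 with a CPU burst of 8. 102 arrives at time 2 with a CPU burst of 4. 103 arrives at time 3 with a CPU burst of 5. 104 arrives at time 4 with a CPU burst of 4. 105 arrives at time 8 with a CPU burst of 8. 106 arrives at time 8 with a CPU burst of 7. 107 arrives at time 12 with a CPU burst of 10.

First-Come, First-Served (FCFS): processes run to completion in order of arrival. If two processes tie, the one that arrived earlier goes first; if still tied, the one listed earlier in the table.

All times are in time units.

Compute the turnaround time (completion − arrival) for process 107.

44

Timeline: | idle 0-1 | 100 1-10 | 101 10-18 | 102 18-22 | 103 22-27 | 104 27-31 | 105 31-39 | 106 39-46 | 107 46-56 |
Completion: 100=10  101=18  102=22  103=27  104=31  105=39  106=46  107=56
Turnaround (C−A): 100=9  101=17  102=20  103=24  104=27  105=31  106=38  107=44
Turnaround(107) = completion − arrival = 56 − 12 = 44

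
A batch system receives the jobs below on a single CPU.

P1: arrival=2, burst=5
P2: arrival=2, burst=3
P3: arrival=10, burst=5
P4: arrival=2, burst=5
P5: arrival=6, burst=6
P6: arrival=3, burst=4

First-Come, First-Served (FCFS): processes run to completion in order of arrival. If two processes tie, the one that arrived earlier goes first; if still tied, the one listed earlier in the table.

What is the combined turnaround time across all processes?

81

Schedule: | idle 0-2 | P1 2-7 | P2 7-10 | P4 10-15 | P6 15-19 | P5 19-25 | P3 25-30 |
Completion: P1=7  P2=10  P3=30  P4=15  P5=25  P6=19
Turnaround (C−A): P1=5  P2=8  P3=20  P4=13  P5=19  P6=16
Turnaround = completion − arrival: P1=5, P2=8, P3=20, P4=13, P5=19, P6=16
Total turnaround = 5 + 8 + 20 + 13 + 19 + 16 = 81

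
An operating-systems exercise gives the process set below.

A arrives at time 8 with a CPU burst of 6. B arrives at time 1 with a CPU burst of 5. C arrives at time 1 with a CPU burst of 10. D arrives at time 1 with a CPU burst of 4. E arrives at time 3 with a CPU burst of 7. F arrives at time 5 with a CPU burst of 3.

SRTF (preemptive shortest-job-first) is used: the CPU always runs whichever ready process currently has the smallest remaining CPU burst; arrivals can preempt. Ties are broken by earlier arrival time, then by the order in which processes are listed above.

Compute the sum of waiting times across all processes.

53

Gantt: | idle 0-1 | D 1-5 | F 5-8 | B 8-13 | A 13-19 | E 19-26 | C 26-36 |
Completion: A=19  B=13  C=36  D=5  E=26  F=8
Turnaround (C−A): A=11  B=12  C=35  D=4  E=23  F=3
Waiting = turnaround − burst: A=5, B=7, C=25, D=0, E=16, F=0
Total waiting = 5 + 7 + 25 + 0 + 16 + 0 = 53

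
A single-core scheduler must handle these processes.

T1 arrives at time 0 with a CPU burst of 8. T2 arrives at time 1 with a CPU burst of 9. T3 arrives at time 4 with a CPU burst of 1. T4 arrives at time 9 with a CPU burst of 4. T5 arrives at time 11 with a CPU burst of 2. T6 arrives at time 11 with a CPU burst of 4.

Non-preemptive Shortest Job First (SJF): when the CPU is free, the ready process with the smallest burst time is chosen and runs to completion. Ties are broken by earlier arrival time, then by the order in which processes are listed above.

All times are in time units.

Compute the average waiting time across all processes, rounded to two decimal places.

Schedule: | T1 0-8 | T3 8-9 | T4 9-13 | T5 13-15 | T6 15-19 | T2 19-28 |
Completion: T1=8  T2=28  T3=9  T4=13  T5=15  T6=19
Waiting times: T1=0, T2=18, T3=4, T4=0, T5=2, T6=4
Average waiting = (0+18+4+0+2+4) / 6 = 28/6 = 4.67

4.67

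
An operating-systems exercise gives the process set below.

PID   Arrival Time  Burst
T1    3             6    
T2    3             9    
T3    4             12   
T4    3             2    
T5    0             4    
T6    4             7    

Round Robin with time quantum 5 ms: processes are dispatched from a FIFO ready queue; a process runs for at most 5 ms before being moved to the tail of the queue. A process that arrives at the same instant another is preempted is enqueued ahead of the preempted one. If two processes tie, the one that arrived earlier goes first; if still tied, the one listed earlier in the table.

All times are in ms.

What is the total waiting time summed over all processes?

99

Schedule: | T5 0-4 | T1 4-9 | T2 9-14 | T4 14-16 | T3 16-21 | T6 21-26 | T1 26-27 | T2 27-31 | T3 31-36 | T6 36-38 | T3 38-40 |
Completion: T1=27  T2=31  T3=40  T4=16  T5=4  T6=38
Waiting = turnaround − burst: T1=18, T2=19, T3=24, T4=11, T5=0, T6=27
Total waiting = 18 + 19 + 24 + 11 + 0 + 27 = 99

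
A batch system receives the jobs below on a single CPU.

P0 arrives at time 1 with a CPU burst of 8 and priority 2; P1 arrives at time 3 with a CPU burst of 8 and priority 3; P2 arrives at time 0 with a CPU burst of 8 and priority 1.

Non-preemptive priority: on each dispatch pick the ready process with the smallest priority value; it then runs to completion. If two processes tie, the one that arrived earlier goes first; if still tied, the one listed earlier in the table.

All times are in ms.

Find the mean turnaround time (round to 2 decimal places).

14.67

Schedule: | P2 0-8 | P0 8-16 | P1 16-24 |
Completion: P0=16  P1=24  P2=8
Turnaround (C−A): P0=15  P1=21  P2=8
Turnaround times: P0=15, P1=21, P2=8
Average turnaround = (15+21+8) / 3 = 44/3 = 14.67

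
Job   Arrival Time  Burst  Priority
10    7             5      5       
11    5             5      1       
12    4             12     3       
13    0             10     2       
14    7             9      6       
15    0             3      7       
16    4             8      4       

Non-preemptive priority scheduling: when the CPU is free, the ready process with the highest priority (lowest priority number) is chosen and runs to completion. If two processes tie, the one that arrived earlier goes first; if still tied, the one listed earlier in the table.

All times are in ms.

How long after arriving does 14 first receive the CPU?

33

Timeline: | 13 0-10 | 11 10-15 | 12 15-27 | 16 27-35 | 10 35-40 | 14 40-49 | 15 49-52 |
Completion: 10=40  11=15  12=27  13=10  14=49  15=52  16=35
Response(14) = first start − arrival = 40 − 7 = 33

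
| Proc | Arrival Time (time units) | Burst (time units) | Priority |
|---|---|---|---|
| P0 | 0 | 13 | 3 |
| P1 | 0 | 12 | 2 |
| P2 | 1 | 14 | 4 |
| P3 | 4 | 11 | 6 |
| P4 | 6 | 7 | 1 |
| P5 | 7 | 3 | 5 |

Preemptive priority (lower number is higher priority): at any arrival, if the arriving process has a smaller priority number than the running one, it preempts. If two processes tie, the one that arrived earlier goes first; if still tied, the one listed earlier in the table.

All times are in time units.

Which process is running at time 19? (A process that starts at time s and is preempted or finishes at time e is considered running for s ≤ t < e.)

Timeline: | P1 0-6 | P4 6-13 | P1 13-19 | P0 19-32 | P2 32-46 | P5 46-49 | P3 49-60 |
Completion: P0=32  P1=19  P2=46  P3=60  P4=13  P5=49

P0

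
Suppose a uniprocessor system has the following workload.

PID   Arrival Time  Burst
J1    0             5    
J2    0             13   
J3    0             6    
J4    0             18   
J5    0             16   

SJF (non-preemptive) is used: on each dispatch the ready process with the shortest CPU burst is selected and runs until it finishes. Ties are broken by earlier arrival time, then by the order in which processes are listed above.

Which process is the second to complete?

J3

Timeline: | J1 0-5 | J3 5-11 | J2 11-24 | J5 24-40 | J4 40-58 |
Completion: J1=5  J2=24  J3=11  J4=58  J5=40
Finish order: J1 → J3 → J2 → J5 → J4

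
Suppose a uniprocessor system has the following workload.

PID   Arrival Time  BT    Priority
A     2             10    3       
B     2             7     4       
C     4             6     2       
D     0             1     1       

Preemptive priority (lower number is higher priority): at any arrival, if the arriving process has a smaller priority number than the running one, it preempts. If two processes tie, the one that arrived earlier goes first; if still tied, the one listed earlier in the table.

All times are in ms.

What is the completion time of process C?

Gantt: | D 0-1 | idle 1-2 | A 2-4 | C 4-10 | A 10-18 | B 18-25 |
Completion: A=18  B=25  C=10  D=1

10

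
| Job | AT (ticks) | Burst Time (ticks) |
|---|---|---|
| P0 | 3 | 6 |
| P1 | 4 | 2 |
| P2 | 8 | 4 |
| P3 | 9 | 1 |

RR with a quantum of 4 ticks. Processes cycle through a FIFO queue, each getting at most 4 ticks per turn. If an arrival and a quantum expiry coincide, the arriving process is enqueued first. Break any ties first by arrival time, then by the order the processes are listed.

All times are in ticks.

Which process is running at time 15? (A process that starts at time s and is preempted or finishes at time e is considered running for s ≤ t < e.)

P3

Timeline: | idle 0-3 | P0 3-7 | P1 7-9 | P0 9-11 | P2 11-15 | P3 15-16 |
Completion: P0=11  P1=9  P2=15  P3=16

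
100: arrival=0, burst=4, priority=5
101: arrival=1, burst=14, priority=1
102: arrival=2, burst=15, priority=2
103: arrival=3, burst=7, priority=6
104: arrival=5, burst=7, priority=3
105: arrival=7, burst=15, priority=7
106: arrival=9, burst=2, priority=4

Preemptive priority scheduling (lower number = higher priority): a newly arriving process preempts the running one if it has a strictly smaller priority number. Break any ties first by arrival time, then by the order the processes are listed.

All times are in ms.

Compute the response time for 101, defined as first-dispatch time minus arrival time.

0

Gantt: | 100 0-1 | 101 1-15 | 102 15-30 | 104 30-37 | 106 37-39 | 100 39-42 | 103 42-49 | 105 49-64 |
Completion: 100=42  101=15  102=30  103=49  104=37  105=64  106=39
Turnaround (C−A): 100=42  101=14  102=28  103=46  104=32  105=57  106=30
Response(101) = first start − arrival = 1 − 1 = 0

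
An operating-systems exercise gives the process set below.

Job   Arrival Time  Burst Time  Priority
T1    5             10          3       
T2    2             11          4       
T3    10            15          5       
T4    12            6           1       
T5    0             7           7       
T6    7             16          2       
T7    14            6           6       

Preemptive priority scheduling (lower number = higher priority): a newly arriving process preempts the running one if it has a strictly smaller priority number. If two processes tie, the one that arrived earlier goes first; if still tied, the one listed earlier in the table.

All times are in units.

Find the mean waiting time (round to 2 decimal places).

Gantt: | T5 0-2 | T2 2-5 | T1 5-7 | T6 7-12 | T4 12-18 | T6 18-29 | T1 29-37 | T2 37-45 | T3 45-60 | T7 60-66 | T5 66-71 |
Completion: T1=37  T2=45  T3=60  T4=18  T5=71  T6=29  T7=66
Turnaround (C−A): T1=32  T2=43  T3=50  T4=6  T5=71  T6=22  T7=52
Waiting times: T1=22, T2=32, T3=35, T4=0, T5=64, T6=6, T7=46
Average waiting = (22+32+35+0+64+6+46) / 7 = 205/7 = 29.29

29.29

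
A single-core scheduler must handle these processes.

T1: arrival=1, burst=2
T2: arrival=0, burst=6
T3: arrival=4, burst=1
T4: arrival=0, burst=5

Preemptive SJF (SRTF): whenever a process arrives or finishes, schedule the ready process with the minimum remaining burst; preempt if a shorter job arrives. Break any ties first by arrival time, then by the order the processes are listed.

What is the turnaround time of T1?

Gantt: | T4 0-1 | T1 1-3 | T4 3-4 | T3 4-5 | T4 5-8 | T2 8-14 |
Completion: T1=3  T2=14  T3=5  T4=8
Turnaround(T1) = completion − arrival = 3 − 1 = 2

2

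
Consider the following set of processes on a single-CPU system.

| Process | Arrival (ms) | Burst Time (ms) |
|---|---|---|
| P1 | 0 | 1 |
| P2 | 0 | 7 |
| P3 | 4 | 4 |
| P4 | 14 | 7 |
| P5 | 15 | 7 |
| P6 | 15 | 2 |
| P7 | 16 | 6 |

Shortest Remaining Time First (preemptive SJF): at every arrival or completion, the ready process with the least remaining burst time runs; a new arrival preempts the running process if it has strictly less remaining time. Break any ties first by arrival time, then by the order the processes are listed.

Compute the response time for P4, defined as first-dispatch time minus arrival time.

Timeline: | P1 0-1 | P2 1-8 | P3 8-12 | idle 12-14 | P4 14-15 | P6 15-17 | P4 17-23 | P7 23-29 | P5 29-36 |
Completion: P1=1  P2=8  P3=12  P4=23  P5=36  P6=17  P7=29
Turnaround (C−A): P1=1  P2=8  P3=8  P4=9  P5=21  P6=2  P7=13
Response(P4) = first start − arrival = 14 − 14 = 0

0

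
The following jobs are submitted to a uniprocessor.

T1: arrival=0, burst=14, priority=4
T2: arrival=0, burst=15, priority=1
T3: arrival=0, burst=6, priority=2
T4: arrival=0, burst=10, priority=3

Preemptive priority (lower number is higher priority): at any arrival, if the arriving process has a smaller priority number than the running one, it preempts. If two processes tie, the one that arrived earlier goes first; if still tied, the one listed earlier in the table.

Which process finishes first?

T2

Gantt: | T2 0-15 | T3 15-21 | T4 21-31 | T1 31-45 |
Completion: T1=45  T2=15  T3=21  T4=31
Turnaround (C−A): T1=45  T2=15  T3=21  T4=31
Finish order: T2 → T3 → T4 → T1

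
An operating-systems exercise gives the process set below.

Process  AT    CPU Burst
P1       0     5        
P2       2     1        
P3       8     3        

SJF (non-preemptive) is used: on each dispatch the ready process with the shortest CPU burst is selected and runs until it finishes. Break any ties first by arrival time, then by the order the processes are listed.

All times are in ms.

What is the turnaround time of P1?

Schedule: | P1 0-5 | P2 5-6 | idle 6-8 | P3 8-11 |
Completion: P1=5  P2=6  P3=11
Turnaround (C−A): P1=5  P2=4  P3=3
Turnaround(P1) = completion − arrival = 5 − 0 = 5

5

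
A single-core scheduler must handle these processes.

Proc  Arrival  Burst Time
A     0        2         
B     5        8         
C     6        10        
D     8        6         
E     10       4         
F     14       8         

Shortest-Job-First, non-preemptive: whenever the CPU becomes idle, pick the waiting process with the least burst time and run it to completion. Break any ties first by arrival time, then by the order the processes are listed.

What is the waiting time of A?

Gantt: | A 0-2 | idle 2-5 | B 5-13 | E 13-17 | D 17-23 | F 23-31 | C 31-41 |
Completion: A=2  B=13  C=41  D=23  E=17  F=31
Turnaround (C−A): A=2  B=8  C=35  D=15  E=7  F=17
Waiting(A) = turnaround − burst = 2 − 2 = 0

0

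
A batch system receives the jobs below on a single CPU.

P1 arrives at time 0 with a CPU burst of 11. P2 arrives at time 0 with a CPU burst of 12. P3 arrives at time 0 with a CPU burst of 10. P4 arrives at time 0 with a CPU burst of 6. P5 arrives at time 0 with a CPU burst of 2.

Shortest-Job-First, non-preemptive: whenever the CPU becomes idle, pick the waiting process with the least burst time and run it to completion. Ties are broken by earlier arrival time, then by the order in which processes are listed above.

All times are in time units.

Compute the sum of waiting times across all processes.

57

Schedule: | P5 0-2 | P4 2-8 | P3 8-18 | P1 18-29 | P2 29-41 |
Completion: P1=29  P2=41  P3=18  P4=8  P5=2
Waiting = turnaround − burst: P1=18, P2=29, P3=8, P4=2, P5=0
Total waiting = 18 + 29 + 8 + 2 + 0 = 57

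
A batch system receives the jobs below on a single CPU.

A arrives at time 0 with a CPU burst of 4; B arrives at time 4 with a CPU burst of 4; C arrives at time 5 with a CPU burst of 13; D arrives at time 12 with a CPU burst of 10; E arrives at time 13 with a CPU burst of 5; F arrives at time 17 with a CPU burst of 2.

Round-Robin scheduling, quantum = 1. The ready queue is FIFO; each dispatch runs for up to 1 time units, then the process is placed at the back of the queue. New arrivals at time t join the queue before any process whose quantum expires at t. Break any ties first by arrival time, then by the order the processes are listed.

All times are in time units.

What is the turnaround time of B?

7

Gantt: | A 0-4 | B 4-5 | C 5-6 | B 6-7 | C 7-8 | B 8-9 | C 9-10 | B 10-11 | C 11-12 | D 12-13 | C 13-14 | E 14-15 | D 15-16 | C 16-17 | E 17-18 | D 18-19 | F 19-20 | C 20-21 | E 21-22 | D 22-23 | F 23-24 | C 24-25 | E 25-26 | D 26-27 | C 27-28 | E 28-29 | D 29-30 | C 30-31 | D 31-32 | C 32-33 | D 33-34 | C 34-35 | D 35-36 | C 36-37 | D 37-38 |
Completion: A=4  B=11  C=37  D=38  E=29  F=24
Turnaround (C−A): A=4  B=7  C=32  D=26  E=16  F=7
Turnaround(B) = completion − arrival = 11 − 4 = 7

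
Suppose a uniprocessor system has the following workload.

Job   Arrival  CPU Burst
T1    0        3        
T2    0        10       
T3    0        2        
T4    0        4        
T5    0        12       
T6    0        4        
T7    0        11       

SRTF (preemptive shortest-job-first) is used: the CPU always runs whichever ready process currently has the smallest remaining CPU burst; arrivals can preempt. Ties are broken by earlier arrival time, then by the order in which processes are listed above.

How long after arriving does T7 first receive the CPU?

Schedule: | T3 0-2 | T1 2-5 | T4 5-9 | T6 9-13 | T2 13-23 | T7 23-34 | T5 34-46 |
Completion: T1=5  T2=23  T3=2  T4=9  T5=46  T6=13  T7=34
Turnaround (C−A): T1=5  T2=23  T3=2  T4=9  T5=46  T6=13  T7=34
Response(T7) = first start − arrival = 23 − 0 = 23

23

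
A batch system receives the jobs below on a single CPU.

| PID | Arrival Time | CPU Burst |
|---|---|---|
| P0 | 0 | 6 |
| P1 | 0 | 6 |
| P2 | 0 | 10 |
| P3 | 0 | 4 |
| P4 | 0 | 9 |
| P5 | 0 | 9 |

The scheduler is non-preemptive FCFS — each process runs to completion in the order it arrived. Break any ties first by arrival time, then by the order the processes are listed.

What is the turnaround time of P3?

26

Gantt: | P0 0-6 | P1 6-12 | P2 12-22 | P3 22-26 | P4 26-35 | P5 35-44 |
Completion: P0=6  P1=12  P2=22  P3=26  P4=35  P5=44
Turnaround (C−A): P0=6  P1=12  P2=22  P3=26  P4=35  P5=44
Turnaround(P3) = completion − arrival = 26 − 0 = 26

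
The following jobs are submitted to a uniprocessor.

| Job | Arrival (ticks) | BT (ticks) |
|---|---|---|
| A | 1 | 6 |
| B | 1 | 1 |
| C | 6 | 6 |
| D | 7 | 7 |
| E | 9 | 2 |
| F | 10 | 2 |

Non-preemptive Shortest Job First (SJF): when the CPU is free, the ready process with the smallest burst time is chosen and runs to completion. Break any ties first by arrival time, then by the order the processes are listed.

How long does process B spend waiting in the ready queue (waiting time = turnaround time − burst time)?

Schedule: | idle 0-1 | B 1-2 | A 2-8 | C 8-14 | E 14-16 | F 16-18 | D 18-25 |
Completion: A=8  B=2  C=14  D=25  E=16  F=18
Turnaround (C−A): A=7  B=1  C=8  D=18  E=7  F=8
Waiting(B) = turnaround − burst = 1 − 1 = 0

0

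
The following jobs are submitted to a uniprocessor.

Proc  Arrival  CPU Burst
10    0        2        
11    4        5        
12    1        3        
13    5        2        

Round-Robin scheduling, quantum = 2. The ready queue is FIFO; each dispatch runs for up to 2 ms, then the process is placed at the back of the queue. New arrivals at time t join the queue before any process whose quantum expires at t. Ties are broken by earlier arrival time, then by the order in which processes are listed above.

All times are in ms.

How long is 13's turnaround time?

Schedule: | 10 0-2 | 12 2-4 | 11 4-6 | 12 6-7 | 13 7-9 | 11 9-12 |
Completion: 10=2  11=12  12=7  13=9
Turnaround (C−A): 10=2  11=8  12=6  13=4
Turnaround(13) = completion − arrival = 9 − 5 = 4

4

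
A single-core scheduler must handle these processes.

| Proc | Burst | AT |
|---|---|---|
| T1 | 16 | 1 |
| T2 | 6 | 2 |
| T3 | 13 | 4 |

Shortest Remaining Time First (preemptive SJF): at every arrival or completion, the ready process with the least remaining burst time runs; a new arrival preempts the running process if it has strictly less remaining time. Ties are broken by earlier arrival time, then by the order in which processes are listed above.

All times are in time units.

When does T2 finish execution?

Schedule: | idle 0-1 | T1 1-2 | T2 2-8 | T3 8-21 | T1 21-36 |
Completion: T1=36  T2=8  T3=21
Turnaround (C−A): T1=35  T2=6  T3=17

8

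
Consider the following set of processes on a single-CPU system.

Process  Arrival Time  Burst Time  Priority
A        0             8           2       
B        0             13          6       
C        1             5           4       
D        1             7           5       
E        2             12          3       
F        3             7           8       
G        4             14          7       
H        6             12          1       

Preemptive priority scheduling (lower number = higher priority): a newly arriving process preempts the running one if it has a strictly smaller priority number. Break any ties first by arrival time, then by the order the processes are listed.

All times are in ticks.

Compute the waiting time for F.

Schedule: | A 0-6 | H 6-18 | A 18-20 | E 20-32 | C 32-37 | D 37-44 | B 44-57 | G 57-71 | F 71-78 |
Completion: A=20  B=57  C=37  D=44  E=32  F=78  G=71  H=18
Turnaround (C−A): A=20  B=57  C=36  D=43  E=30  F=75  G=67  H=12
Waiting(F) = turnaround − burst = 75 − 7 = 68

68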